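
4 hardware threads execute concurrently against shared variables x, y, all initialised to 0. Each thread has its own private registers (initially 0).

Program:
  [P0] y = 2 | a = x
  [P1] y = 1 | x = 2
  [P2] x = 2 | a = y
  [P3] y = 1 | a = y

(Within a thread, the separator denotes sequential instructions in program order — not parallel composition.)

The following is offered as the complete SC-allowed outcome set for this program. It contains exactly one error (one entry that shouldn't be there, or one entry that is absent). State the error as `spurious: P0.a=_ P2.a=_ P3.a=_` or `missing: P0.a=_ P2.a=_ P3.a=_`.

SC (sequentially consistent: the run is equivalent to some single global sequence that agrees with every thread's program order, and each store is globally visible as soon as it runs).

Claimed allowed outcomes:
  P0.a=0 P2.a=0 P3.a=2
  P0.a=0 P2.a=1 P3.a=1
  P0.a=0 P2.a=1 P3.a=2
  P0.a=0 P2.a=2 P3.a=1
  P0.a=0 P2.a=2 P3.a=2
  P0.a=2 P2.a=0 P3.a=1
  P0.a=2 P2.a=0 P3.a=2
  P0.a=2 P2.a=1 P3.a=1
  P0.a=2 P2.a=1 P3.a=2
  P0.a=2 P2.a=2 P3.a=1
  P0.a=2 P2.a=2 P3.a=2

outcome vector order: (P0.a,P2.a,P3.a)
under SC → <0 1 1>; <0 1 2>; <0 2 1>; <0 2 2>; <2 0 1>; <2 0 2>; <2 1 1>; <2 1 2>; <2 2 1>; <2 2 2>
claimed∖SC = {<0 0 2>}

spurious: P0.a=0 P2.a=0 P3.a=2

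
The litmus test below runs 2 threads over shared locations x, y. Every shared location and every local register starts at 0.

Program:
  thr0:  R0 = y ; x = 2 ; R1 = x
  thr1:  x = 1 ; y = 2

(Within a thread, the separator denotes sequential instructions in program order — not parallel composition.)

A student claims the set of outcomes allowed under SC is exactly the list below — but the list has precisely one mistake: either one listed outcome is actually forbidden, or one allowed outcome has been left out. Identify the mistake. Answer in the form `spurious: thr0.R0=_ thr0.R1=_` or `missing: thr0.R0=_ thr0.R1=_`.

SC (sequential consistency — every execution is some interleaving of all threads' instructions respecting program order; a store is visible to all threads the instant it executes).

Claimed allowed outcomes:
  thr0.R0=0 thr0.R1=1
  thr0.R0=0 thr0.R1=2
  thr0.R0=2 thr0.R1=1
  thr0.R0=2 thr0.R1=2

spurious: thr0.R0=2 thr0.R1=1

outcome vector order: (thr0.R0,thr0.R1)
SC (3): 0/1; 0/2; 2/2
claimed∖SC = {2/1}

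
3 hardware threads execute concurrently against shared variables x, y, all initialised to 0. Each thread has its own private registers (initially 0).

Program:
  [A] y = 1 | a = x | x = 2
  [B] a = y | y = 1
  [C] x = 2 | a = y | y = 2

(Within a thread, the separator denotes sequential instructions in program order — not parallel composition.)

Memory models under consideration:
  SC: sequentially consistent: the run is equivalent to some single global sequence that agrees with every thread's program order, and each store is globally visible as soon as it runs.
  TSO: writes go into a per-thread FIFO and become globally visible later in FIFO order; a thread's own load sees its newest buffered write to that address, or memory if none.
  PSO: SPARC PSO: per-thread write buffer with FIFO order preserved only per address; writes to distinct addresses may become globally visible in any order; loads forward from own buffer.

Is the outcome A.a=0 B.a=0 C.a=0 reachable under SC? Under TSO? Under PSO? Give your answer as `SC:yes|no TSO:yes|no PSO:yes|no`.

outcome vector order: (A.a,B.a,C.a)
[SC] allowed = {(0,0,1) (0,1,1) (0,2,1) (2,0,0) (2,0,1) (2,1,0) (2,1,1) (2,2,0) (2,2,1)}
[TSO] allowed = {(0,0,0) (0,0,1) (0,1,0) (0,1,1) (0,2,0) (0,2,1) (2,0,0) (2,0,1) (2,1,0) (2,1,1) (2,2,0) (2,2,1)}
[PSO] allowed = {(0,0,0) (0,0,1) (0,1,0) (0,1,1) (0,2,0) (0,2,1) (2,0,0) (2,0,1) (2,1,0) (2,1,1) (2,2,0) (2,2,1)}
target (0,0,0) ∈ {TSO,PSO}

SC:no TSO:yes PSO:yes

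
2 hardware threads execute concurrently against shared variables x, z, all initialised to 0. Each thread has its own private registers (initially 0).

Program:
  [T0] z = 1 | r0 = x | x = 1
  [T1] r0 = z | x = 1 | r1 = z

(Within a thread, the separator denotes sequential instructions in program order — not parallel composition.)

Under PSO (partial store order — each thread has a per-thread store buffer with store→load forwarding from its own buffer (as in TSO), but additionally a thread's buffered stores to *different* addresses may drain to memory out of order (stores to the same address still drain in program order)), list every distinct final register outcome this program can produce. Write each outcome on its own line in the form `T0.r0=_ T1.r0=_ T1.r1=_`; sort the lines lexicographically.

T0.r0=0 T1.r0=0 T1.r1=0
T0.r0=0 T1.r0=0 T1.r1=1
T0.r0=0 T1.r0=1 T1.r1=1
T0.r0=1 T1.r0=0 T1.r1=0
T0.r0=1 T1.r0=0 T1.r1=1
T0.r0=1 T1.r0=1 T1.r1=1

outcome vector order: (T0.r0,T1.r0,T1.r1)
|PSO outcomes| = 6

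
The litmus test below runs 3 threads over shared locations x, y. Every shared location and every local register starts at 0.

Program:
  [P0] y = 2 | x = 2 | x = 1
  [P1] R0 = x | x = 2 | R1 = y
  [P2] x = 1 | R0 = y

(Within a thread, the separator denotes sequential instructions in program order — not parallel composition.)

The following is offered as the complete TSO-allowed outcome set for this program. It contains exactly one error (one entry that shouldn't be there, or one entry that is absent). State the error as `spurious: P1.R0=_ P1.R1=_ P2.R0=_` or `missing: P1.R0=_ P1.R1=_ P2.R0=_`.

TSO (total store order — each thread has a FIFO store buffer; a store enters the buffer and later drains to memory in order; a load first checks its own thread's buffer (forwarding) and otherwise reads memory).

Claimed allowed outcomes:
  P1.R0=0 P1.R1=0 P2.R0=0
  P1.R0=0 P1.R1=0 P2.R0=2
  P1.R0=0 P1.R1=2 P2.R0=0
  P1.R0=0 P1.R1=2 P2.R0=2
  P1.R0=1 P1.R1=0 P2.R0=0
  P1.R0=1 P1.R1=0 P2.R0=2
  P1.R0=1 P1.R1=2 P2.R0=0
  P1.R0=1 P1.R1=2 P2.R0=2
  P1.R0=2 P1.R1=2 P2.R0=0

missing: P1.R0=2 P1.R1=2 P2.R0=2

outcome vector order: (P1.R0,P1.R1,P2.R0)
TSO: 10 outcomes — {<0 0 0>; <0 0 2>; <0 2 0>; <0 2 2>; <1 0 0>; <1 0 2>; <1 2 0>; <1 2 2>; <2 2 0>; <2 2 2>}
TSO∖claimed = {<2 2 2>}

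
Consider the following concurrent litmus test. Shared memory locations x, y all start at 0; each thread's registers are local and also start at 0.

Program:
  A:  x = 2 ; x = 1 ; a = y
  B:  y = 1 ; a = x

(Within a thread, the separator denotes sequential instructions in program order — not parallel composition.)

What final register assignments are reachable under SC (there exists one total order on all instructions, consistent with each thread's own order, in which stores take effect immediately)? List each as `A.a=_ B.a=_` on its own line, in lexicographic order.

A.a=0 B.a=1
A.a=1 B.a=0
A.a=1 B.a=1
A.a=1 B.a=2

outcome vector order: (A.a,B.a)
|SC outcomes| = 4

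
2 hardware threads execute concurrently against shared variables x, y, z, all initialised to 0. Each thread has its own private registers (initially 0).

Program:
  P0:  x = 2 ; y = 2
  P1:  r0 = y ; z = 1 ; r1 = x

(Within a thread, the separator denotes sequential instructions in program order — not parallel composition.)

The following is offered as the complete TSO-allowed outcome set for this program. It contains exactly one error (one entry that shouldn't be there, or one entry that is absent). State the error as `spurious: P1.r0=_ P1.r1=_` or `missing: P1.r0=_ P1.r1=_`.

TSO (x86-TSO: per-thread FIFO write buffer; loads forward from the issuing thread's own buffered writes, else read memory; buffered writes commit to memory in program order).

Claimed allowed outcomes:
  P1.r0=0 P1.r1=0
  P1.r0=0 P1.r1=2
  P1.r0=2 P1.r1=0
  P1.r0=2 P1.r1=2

outcome vector order: (P1.r0,P1.r1)
under TSO → <0 0>; <0 2>; <2 2>
claimed∖TSO = {<2 0>}

spurious: P1.r0=2 P1.r1=0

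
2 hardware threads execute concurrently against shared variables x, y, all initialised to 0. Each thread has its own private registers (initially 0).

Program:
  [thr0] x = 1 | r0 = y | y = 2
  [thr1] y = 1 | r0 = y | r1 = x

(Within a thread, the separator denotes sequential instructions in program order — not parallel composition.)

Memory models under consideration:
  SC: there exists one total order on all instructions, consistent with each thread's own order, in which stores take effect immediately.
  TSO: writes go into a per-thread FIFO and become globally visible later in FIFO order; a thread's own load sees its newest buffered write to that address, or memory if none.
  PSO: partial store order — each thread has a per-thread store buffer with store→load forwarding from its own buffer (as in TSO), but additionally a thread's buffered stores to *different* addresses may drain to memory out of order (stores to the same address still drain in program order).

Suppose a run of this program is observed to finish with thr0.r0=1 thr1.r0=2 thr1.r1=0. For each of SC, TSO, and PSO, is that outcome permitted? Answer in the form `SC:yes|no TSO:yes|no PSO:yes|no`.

outcome vector order: (thr0.r0,thr1.r0,thr1.r1)
under SC → <0 1 1>, <0 2 1>, <1 1 0>, <1 1 1>, <1 2 1>
under TSO → <0 1 0>, <0 1 1>, <0 2 1>, <1 1 0>, <1 1 1>, <1 2 1>
under PSO → <0 1 0>, <0 1 1>, <0 2 0>, <0 2 1>, <1 1 0>, <1 1 1>, <1 2 0>, <1 2 1>
target <1 2 0> ∈ {PSO}

SC:no TSO:no PSO:yes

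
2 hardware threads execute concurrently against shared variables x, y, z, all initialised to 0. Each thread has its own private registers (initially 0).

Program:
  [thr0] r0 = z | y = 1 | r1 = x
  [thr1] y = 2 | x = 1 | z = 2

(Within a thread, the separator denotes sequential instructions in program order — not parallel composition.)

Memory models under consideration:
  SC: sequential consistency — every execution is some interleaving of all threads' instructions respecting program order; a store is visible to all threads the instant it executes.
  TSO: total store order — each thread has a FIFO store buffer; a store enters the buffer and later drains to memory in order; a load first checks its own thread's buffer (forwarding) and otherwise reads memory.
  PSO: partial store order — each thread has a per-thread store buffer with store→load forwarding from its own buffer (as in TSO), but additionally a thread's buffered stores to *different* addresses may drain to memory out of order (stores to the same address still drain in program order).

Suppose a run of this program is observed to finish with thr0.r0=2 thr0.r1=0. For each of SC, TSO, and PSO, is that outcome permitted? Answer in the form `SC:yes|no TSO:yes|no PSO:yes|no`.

outcome vector order: (thr0.r0,thr0.r1)
SC: 3 outcomes — {(0,0); (0,1); (2,1)}
TSO: 3 outcomes — {(0,0); (0,1); (2,1)}
PSO: 4 outcomes — {(0,0); (0,1); (2,0); (2,1)}
target (2,0) ∈ {PSO}

SC:no TSO:no PSO:yes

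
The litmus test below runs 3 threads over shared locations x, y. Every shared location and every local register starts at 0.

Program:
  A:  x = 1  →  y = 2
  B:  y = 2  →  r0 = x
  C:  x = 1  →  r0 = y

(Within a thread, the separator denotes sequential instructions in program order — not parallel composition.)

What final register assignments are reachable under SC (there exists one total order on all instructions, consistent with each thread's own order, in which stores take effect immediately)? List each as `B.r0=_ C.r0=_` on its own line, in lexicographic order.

outcome vector order: (B.r0,C.r0)
|SC outcomes| = 3

B.r0=0 C.r0=2
B.r0=1 C.r0=0
B.r0=1 C.r0=2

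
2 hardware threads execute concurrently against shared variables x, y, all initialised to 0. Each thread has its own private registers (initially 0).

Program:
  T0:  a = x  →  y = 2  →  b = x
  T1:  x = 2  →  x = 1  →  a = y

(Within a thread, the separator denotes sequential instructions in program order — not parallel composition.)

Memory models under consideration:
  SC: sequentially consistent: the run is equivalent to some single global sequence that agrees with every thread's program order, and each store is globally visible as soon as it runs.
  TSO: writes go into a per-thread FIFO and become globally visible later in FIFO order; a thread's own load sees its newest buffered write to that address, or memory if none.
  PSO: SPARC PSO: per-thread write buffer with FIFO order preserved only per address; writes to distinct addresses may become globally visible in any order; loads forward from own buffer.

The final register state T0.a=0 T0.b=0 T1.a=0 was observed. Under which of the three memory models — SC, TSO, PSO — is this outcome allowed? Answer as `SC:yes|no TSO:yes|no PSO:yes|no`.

SC:no TSO:yes PSO:yes

outcome vector order: (T0.a,T0.b,T1.a)
SC (9): (0,0,2), (0,1,0), (0,1,2), (0,2,2), (1,1,0), (1,1,2), (2,1,0), (2,1,2), (2,2,2)
TSO (12): (0,0,0), (0,0,2), (0,1,0), (0,1,2), (0,2,0), (0,2,2), (1,1,0), (1,1,2), (2,1,0), (2,1,2), (2,2,0), (2,2,2)
PSO (12): (0,0,0), (0,0,2), (0,1,0), (0,1,2), (0,2,0), (0,2,2), (1,1,0), (1,1,2), (2,1,0), (2,1,2), (2,2,0), (2,2,2)
target (0,0,0) ∈ {TSO,PSO}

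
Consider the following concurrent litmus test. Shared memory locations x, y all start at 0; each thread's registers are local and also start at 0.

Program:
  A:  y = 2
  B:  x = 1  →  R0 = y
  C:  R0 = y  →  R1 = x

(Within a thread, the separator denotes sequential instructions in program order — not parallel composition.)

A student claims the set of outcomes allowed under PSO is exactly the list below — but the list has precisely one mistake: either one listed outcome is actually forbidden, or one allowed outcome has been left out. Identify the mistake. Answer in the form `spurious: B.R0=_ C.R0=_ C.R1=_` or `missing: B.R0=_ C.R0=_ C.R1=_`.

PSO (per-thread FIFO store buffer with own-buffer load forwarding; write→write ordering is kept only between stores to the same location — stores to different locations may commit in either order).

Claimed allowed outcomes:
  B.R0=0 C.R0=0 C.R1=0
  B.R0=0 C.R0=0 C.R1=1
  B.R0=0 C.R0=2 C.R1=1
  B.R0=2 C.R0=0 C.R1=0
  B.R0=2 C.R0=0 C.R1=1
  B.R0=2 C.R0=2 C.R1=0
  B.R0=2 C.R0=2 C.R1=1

missing: B.R0=0 C.R0=2 C.R1=0

outcome vector order: (B.R0,C.R0,C.R1)
under PSO → (0,0,0), (0,0,1), (0,2,0), (0,2,1), (2,0,0), (2,0,1), (2,2,0), (2,2,1)
PSO∖claimed = {(0,2,0)}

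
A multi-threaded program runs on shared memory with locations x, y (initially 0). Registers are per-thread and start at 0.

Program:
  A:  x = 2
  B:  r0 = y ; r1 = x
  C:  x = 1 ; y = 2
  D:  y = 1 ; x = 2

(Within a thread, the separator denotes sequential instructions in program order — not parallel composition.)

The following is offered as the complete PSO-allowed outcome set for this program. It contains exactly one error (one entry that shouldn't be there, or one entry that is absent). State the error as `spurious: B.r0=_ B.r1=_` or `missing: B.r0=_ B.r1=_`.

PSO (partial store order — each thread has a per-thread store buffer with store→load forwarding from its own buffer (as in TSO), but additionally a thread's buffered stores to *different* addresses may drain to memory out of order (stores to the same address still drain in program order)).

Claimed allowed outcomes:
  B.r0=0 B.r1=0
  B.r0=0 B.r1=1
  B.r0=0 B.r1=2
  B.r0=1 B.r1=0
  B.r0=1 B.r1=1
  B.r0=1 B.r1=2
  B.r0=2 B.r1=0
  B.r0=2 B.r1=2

missing: B.r0=2 B.r1=1

outcome vector order: (B.r0,B.r1)
under PSO → (0,0), (0,1), (0,2), (1,0), (1,1), (1,2), (2,0), (2,1), (2,2)
PSO∖claimed = {(2,1)}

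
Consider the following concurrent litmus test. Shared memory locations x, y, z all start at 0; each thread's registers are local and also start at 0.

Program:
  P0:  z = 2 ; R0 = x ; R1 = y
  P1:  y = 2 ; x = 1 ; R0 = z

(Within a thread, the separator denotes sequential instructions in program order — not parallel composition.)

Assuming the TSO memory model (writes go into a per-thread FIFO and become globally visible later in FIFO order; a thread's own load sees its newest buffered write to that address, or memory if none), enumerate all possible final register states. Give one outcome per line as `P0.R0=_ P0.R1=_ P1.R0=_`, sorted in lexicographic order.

P0.R0=0 P0.R1=0 P1.R0=0
P0.R0=0 P0.R1=0 P1.R0=2
P0.R0=0 P0.R1=2 P1.R0=0
P0.R0=0 P0.R1=2 P1.R0=2
P0.R0=1 P0.R1=2 P1.R0=0
P0.R0=1 P0.R1=2 P1.R0=2

outcome vector order: (P0.R0,P0.R1,P1.R0)
|TSO outcomes| = 6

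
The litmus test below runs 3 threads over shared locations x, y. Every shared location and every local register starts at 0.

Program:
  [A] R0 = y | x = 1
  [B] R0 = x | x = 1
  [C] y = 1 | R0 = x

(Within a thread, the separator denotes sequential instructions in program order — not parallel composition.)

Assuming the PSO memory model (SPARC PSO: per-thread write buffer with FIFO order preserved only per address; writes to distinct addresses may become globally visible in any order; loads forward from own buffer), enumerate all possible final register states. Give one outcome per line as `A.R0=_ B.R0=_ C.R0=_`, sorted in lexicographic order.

A.R0=0 B.R0=0 C.R0=0
A.R0=0 B.R0=0 C.R0=1
A.R0=0 B.R0=1 C.R0=0
A.R0=0 B.R0=1 C.R0=1
A.R0=1 B.R0=0 C.R0=0
A.R0=1 B.R0=0 C.R0=1
A.R0=1 B.R0=1 C.R0=0
A.R0=1 B.R0=1 C.R0=1

outcome vector order: (A.R0,B.R0,C.R0)
|PSO outcomes| = 8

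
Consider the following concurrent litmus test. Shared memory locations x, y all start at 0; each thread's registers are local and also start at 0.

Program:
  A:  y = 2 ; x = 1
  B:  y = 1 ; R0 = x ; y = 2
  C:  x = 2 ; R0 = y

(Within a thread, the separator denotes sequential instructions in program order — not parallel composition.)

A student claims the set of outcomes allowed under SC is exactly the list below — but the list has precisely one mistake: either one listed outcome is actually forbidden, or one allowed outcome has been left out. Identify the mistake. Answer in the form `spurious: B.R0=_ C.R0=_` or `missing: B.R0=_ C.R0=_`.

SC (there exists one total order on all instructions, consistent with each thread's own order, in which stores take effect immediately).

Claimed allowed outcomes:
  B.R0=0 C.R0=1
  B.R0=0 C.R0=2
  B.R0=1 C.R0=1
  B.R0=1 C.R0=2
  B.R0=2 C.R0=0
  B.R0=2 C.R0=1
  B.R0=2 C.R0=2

missing: B.R0=1 C.R0=0

outcome vector order: (B.R0,C.R0)
SC (8): 0/1 0/2 1/0 1/1 1/2 2/0 2/1 2/2
SC∖claimed = {1/0}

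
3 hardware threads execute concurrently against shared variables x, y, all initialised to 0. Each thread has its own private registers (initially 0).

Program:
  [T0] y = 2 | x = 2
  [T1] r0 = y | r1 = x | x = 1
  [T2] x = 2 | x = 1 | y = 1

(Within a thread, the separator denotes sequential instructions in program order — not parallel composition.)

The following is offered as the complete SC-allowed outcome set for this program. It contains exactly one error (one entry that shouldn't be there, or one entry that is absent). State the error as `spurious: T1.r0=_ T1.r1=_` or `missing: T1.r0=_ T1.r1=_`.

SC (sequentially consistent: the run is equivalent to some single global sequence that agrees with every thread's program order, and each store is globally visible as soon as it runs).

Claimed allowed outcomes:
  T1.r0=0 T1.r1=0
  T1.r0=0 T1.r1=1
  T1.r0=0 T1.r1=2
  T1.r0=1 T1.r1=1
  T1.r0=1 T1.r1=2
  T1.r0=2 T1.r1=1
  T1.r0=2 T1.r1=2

outcome vector order: (T1.r0,T1.r1)
SC: 8 outcomes — {0/0 0/1 0/2 1/1 1/2 2/0 2/1 2/2}
SC∖claimed = {2/0}

missing: T1.r0=2 T1.r1=0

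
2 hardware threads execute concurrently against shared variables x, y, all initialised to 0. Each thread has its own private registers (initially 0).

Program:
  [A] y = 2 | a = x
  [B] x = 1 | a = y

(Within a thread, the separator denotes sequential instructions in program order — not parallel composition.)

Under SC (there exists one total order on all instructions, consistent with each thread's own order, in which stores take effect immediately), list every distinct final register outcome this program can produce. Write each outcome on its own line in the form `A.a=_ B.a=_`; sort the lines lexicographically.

outcome vector order: (A.a,B.a)
|SC outcomes| = 3

A.a=0 B.a=2
A.a=1 B.a=0
A.a=1 B.a=2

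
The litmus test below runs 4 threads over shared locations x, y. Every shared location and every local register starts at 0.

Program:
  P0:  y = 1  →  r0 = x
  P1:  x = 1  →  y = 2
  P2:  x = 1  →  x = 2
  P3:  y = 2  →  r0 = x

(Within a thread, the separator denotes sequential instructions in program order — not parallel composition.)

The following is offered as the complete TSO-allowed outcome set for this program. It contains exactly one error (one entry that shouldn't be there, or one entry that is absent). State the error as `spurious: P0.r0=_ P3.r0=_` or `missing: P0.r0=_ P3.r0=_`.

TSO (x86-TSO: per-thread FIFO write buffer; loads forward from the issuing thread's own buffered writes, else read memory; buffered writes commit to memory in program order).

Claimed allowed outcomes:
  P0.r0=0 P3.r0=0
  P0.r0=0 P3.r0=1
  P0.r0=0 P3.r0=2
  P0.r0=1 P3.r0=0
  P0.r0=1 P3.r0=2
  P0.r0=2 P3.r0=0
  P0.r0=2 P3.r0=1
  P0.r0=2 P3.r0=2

missing: P0.r0=1 P3.r0=1

outcome vector order: (P0.r0,P3.r0)
TSO: 9 outcomes — {0/0; 0/1; 0/2; 1/0; 1/1; 1/2; 2/0; 2/1; 2/2}
TSO∖claimed = {1/1}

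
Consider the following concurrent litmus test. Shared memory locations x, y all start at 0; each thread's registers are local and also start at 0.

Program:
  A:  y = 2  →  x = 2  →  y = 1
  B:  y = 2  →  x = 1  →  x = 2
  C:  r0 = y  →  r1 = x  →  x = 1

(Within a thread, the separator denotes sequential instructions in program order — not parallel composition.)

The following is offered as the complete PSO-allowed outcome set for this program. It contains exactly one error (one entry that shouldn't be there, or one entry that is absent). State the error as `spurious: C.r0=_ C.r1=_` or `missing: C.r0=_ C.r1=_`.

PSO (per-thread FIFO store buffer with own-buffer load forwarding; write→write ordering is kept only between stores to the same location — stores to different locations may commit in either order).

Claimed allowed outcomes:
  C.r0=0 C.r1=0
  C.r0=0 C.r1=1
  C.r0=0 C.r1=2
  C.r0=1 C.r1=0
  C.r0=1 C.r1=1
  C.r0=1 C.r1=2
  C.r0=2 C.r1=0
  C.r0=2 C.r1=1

missing: C.r0=2 C.r1=2

outcome vector order: (C.r0,C.r1)
PSO: 9 outcomes — {<0 0>; <0 1>; <0 2>; <1 0>; <1 1>; <1 2>; <2 0>; <2 1>; <2 2>}
PSO∖claimed = {<2 2>}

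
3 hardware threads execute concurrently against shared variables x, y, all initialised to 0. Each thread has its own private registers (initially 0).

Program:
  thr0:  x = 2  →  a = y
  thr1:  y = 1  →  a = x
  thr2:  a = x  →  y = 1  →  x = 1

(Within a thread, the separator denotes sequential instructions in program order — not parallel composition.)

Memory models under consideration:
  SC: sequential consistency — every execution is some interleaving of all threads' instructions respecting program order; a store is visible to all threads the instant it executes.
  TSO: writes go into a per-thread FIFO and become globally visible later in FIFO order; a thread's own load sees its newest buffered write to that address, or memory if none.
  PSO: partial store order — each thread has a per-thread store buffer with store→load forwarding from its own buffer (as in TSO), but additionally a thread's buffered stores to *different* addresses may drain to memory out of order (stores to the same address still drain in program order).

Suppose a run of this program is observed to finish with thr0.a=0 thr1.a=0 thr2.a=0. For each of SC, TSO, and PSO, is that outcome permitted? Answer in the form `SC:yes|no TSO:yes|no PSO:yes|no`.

SC:no TSO:yes PSO:yes

outcome vector order: (thr0.a,thr1.a,thr2.a)
SC (10): <0 1 0> <0 1 2> <0 2 0> <0 2 2> <1 0 0> <1 0 2> <1 1 0> <1 1 2> <1 2 0> <1 2 2>
TSO (12): <0 0 0> <0 0 2> <0 1 0> <0 1 2> <0 2 0> <0 2 2> <1 0 0> <1 0 2> <1 1 0> <1 1 2> <1 2 0> <1 2 2>
PSO (12): <0 0 0> <0 0 2> <0 1 0> <0 1 2> <0 2 0> <0 2 2> <1 0 0> <1 0 2> <1 1 0> <1 1 2> <1 2 0> <1 2 2>
target <0 0 0> ∈ {TSO,PSO}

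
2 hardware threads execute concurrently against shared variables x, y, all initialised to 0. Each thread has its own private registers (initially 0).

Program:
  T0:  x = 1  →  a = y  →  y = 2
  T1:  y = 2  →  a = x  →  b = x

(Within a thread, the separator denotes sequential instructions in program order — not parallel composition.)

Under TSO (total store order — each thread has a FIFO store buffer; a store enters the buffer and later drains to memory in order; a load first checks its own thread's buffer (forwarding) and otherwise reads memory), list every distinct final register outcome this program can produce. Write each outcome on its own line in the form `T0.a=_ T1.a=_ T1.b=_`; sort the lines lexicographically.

T0.a=0 T1.a=0 T1.b=0
T0.a=0 T1.a=0 T1.b=1
T0.a=0 T1.a=1 T1.b=1
T0.a=2 T1.a=0 T1.b=0
T0.a=2 T1.a=0 T1.b=1
T0.a=2 T1.a=1 T1.b=1

outcome vector order: (T0.a,T1.a,T1.b)
|TSO outcomes| = 6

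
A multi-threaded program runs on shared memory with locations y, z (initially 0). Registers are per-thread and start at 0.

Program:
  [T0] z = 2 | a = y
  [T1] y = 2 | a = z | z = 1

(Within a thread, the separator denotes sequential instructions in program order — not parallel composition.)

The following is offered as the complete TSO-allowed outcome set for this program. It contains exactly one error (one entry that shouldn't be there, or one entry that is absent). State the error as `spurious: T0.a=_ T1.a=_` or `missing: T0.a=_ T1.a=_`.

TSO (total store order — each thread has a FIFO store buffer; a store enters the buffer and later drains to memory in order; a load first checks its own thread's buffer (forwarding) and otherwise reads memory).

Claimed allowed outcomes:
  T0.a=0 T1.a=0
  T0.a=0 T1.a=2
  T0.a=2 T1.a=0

outcome vector order: (T0.a,T1.a)
under TSO → 00, 02, 20, 22
TSO∖claimed = {22}

missing: T0.a=2 T1.a=2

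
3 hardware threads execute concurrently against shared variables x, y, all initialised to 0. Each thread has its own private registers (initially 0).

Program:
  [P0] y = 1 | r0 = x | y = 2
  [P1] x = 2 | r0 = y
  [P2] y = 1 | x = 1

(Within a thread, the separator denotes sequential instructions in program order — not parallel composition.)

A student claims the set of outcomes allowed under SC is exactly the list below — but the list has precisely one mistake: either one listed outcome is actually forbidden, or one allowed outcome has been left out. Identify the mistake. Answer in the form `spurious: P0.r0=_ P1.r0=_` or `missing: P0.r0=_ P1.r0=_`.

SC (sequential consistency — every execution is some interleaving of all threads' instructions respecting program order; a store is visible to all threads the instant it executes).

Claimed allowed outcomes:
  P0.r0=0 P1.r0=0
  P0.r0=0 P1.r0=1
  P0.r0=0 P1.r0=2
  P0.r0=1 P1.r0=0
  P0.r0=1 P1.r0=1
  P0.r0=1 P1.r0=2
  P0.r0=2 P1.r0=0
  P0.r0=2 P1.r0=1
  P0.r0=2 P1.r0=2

spurious: P0.r0=0 P1.r0=0

outcome vector order: (P0.r0,P1.r0)
SC: 8 outcomes — {01, 02, 10, 11, 12, 20, 21, 22}
claimed∖SC = {00}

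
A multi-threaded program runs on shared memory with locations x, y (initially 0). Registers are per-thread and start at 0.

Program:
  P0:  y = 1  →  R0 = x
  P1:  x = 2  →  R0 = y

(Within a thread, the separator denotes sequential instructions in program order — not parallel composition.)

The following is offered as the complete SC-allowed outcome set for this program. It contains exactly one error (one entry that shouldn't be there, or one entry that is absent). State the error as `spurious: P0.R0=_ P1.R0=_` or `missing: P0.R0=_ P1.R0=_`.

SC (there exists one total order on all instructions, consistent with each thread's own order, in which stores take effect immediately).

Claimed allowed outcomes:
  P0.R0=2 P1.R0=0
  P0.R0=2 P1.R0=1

missing: P0.R0=0 P1.R0=1

outcome vector order: (P0.R0,P1.R0)
[SC] allowed = {0/1; 2/0; 2/1}
SC∖claimed = {0/1}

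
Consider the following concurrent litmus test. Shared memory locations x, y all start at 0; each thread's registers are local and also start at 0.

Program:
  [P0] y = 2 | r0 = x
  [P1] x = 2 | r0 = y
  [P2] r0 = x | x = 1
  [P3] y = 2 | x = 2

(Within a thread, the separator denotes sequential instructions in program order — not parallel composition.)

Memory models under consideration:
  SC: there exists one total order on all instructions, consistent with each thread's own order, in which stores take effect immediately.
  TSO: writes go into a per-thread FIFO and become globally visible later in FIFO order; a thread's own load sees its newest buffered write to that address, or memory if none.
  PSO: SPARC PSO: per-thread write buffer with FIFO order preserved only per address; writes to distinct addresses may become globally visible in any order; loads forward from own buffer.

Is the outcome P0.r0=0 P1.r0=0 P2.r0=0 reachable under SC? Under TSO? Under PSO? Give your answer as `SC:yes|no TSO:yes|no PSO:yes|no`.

outcome vector order: (P0.r0,P1.r0,P2.r0)
[SC] allowed = {020, 022, 100, 102, 120, 122, 200, 202, 220, 222}
[TSO] allowed = {000, 002, 020, 022, 100, 102, 120, 122, 200, 202, 220, 222}
[PSO] allowed = {000, 002, 020, 022, 100, 102, 120, 122, 200, 202, 220, 222}
target 000 ∈ {TSO,PSO}

SC:no TSO:yes PSO:yes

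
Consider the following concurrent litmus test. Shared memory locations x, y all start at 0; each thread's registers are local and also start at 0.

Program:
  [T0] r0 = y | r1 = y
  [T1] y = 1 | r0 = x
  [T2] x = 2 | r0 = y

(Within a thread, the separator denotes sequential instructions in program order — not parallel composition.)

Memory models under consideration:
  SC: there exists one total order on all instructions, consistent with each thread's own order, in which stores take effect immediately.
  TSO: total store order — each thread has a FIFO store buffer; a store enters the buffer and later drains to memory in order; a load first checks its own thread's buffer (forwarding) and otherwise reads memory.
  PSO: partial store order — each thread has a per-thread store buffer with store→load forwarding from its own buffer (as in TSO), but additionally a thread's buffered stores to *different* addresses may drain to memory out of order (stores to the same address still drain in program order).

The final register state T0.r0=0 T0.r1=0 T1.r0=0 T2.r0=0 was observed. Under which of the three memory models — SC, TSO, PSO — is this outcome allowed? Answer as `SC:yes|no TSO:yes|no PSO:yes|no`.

outcome vector order: (T0.r0,T0.r1,T1.r0,T2.r0)
SC (9): 0/0/0/1, 0/0/2/0, 0/0/2/1, 0/1/0/1, 0/1/2/0, 0/1/2/1, 1/1/0/1, 1/1/2/0, 1/1/2/1
TSO (12): 0/0/0/0, 0/0/0/1, 0/0/2/0, 0/0/2/1, 0/1/0/0, 0/1/0/1, 0/1/2/0, 0/1/2/1, 1/1/0/0, 1/1/0/1, 1/1/2/0, 1/1/2/1
PSO (12): 0/0/0/0, 0/0/0/1, 0/0/2/0, 0/0/2/1, 0/1/0/0, 0/1/0/1, 0/1/2/0, 0/1/2/1, 1/1/0/0, 1/1/0/1, 1/1/2/0, 1/1/2/1
target 0/0/0/0 ∈ {TSO,PSO}

SC:no TSO:yes PSO:yes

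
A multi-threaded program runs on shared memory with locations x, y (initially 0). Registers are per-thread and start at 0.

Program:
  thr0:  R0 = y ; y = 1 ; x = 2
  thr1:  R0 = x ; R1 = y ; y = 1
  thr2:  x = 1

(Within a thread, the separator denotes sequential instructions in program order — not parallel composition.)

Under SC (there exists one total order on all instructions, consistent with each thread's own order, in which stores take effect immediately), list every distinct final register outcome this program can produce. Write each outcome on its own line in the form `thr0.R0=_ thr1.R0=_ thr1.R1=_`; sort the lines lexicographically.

outcome vector order: (thr0.R0,thr1.R0,thr1.R1)
|SC outcomes| = 7

thr0.R0=0 thr1.R0=0 thr1.R1=0
thr0.R0=0 thr1.R0=0 thr1.R1=1
thr0.R0=0 thr1.R0=1 thr1.R1=0
thr0.R0=0 thr1.R0=1 thr1.R1=1
thr0.R0=0 thr1.R0=2 thr1.R1=1
thr0.R0=1 thr1.R0=0 thr1.R1=0
thr0.R0=1 thr1.R0=1 thr1.R1=0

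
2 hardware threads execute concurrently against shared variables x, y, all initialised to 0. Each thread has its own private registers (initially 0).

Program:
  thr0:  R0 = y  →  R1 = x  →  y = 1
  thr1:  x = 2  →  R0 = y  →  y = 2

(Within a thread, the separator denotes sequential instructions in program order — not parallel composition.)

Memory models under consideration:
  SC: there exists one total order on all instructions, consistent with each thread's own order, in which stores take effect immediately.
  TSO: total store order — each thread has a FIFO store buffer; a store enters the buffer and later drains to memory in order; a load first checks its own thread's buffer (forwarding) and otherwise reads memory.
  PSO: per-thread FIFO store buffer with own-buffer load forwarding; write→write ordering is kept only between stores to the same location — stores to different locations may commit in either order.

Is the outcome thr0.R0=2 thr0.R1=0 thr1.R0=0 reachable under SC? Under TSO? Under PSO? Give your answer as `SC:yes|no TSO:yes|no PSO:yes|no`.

outcome vector order: (thr0.R0,thr0.R1,thr1.R0)
[SC] allowed = {000; 001; 020; 021; 220}
[TSO] allowed = {000; 001; 020; 021; 220}
[PSO] allowed = {000; 001; 020; 021; 200; 220}
target 200 ∈ {PSO}

SC:no TSO:no PSO:yes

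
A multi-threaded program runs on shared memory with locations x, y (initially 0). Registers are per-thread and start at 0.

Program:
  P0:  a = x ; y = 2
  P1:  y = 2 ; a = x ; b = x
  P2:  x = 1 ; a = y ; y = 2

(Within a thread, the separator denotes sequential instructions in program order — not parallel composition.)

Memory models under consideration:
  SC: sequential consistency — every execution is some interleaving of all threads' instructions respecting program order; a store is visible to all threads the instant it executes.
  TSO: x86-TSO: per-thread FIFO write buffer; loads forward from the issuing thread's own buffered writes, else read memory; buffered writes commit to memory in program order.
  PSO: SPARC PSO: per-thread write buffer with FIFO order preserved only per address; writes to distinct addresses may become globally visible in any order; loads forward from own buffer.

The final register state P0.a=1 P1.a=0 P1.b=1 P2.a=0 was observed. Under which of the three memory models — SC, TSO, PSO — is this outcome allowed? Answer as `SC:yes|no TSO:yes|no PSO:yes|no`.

SC:no TSO:yes PSO:yes

outcome vector order: (P0.a,P1.a,P1.b,P2.a)
SC: 8 outcomes — {0/0/0/2; 0/0/1/2; 0/1/1/0; 0/1/1/2; 1/0/0/2; 1/0/1/2; 1/1/1/0; 1/1/1/2}
TSO: 12 outcomes — {0/0/0/0; 0/0/0/2; 0/0/1/0; 0/0/1/2; 0/1/1/0; 0/1/1/2; 1/0/0/0; 1/0/0/2; 1/0/1/0; 1/0/1/2; 1/1/1/0; 1/1/1/2}
PSO: 12 outcomes — {0/0/0/0; 0/0/0/2; 0/0/1/0; 0/0/1/2; 0/1/1/0; 0/1/1/2; 1/0/0/0; 1/0/0/2; 1/0/1/0; 1/0/1/2; 1/1/1/0; 1/1/1/2}
target 1/0/1/0 ∈ {TSO,PSO}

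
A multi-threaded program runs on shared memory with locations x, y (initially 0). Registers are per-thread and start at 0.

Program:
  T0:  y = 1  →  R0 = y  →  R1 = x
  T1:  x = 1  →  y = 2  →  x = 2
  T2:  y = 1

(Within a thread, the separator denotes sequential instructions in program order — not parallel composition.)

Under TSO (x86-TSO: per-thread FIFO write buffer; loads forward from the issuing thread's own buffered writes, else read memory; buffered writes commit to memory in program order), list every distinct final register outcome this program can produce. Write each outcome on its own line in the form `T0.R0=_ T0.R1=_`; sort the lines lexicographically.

T0.R0=1 T0.R1=0
T0.R0=1 T0.R1=1
T0.R0=1 T0.R1=2
T0.R0=2 T0.R1=1
T0.R0=2 T0.R1=2

outcome vector order: (T0.R0,T0.R1)
|TSO outcomes| = 5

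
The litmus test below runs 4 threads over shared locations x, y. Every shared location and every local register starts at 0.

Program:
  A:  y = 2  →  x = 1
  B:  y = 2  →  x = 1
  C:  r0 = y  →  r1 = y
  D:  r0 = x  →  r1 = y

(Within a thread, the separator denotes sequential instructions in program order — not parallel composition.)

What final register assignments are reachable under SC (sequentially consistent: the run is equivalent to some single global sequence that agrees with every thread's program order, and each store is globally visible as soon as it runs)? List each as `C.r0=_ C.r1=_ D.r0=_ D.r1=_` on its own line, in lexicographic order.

C.r0=0 C.r1=0 D.r0=0 D.r1=0
C.r0=0 C.r1=0 D.r0=0 D.r1=2
C.r0=0 C.r1=0 D.r0=1 D.r1=2
C.r0=0 C.r1=2 D.r0=0 D.r1=0
C.r0=0 C.r1=2 D.r0=0 D.r1=2
C.r0=0 C.r1=2 D.r0=1 D.r1=2
C.r0=2 C.r1=2 D.r0=0 D.r1=0
C.r0=2 C.r1=2 D.r0=0 D.r1=2
C.r0=2 C.r1=2 D.r0=1 D.r1=2

outcome vector order: (C.r0,C.r1,D.r0,D.r1)
|SC outcomes| = 9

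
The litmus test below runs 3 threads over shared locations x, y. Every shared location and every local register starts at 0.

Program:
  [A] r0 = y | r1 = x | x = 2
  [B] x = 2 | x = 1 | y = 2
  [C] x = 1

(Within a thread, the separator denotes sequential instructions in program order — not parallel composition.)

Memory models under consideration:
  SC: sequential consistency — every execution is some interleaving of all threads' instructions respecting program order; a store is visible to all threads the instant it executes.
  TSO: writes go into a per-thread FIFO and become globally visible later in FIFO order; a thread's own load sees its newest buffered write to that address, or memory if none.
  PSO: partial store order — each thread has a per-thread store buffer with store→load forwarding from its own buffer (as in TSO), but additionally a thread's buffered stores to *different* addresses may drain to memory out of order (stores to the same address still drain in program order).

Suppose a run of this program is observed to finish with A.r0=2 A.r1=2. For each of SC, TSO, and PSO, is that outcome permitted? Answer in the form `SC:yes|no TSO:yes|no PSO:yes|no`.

SC:no TSO:no PSO:yes

outcome vector order: (A.r0,A.r1)
SC: 4 outcomes — {00 01 02 21}
TSO: 4 outcomes — {00 01 02 21}
PSO: 6 outcomes — {00 01 02 20 21 22}
target 22 ∈ {PSO}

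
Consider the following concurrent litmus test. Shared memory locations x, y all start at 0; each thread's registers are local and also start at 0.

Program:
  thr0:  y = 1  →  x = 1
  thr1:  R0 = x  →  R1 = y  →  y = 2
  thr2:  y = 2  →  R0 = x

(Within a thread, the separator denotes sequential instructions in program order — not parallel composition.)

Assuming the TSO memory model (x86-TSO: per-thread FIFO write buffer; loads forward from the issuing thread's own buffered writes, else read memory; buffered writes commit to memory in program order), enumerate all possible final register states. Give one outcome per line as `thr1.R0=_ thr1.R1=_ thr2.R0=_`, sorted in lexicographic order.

outcome vector order: (thr1.R0,thr1.R1,thr2.R0)
|TSO outcomes| = 10

thr1.R0=0 thr1.R1=0 thr2.R0=0
thr1.R0=0 thr1.R1=0 thr2.R0=1
thr1.R0=0 thr1.R1=1 thr2.R0=0
thr1.R0=0 thr1.R1=1 thr2.R0=1
thr1.R0=0 thr1.R1=2 thr2.R0=0
thr1.R0=0 thr1.R1=2 thr2.R0=1
thr1.R0=1 thr1.R1=1 thr2.R0=0
thr1.R0=1 thr1.R1=1 thr2.R0=1
thr1.R0=1 thr1.R1=2 thr2.R0=0
thr1.R0=1 thr1.R1=2 thr2.R0=1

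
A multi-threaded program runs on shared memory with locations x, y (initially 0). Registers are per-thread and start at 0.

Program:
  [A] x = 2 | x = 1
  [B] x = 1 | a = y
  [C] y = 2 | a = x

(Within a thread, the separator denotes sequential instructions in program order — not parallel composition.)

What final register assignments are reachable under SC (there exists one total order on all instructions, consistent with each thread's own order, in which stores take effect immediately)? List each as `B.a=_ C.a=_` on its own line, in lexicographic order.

outcome vector order: (B.a,C.a)
|SC outcomes| = 5

B.a=0 C.a=1
B.a=0 C.a=2
B.a=2 C.a=0
B.a=2 C.a=1
B.a=2 C.a=2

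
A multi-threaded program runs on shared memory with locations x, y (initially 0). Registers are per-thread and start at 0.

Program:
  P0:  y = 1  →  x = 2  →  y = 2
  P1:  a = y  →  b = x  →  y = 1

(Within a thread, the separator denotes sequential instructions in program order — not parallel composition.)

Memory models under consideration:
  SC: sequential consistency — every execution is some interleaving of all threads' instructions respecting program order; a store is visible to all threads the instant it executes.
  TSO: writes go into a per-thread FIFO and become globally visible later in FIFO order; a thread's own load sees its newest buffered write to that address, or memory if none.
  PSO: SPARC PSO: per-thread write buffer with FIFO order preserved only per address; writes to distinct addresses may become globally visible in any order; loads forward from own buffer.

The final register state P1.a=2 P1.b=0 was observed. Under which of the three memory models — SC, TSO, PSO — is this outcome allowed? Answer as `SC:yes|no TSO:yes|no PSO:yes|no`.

outcome vector order: (P1.a,P1.b)
under SC → 00; 02; 10; 12; 22
under TSO → 00; 02; 10; 12; 22
under PSO → 00; 02; 10; 12; 20; 22
target 20 ∈ {PSO}

SC:no TSO:no PSO:yes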